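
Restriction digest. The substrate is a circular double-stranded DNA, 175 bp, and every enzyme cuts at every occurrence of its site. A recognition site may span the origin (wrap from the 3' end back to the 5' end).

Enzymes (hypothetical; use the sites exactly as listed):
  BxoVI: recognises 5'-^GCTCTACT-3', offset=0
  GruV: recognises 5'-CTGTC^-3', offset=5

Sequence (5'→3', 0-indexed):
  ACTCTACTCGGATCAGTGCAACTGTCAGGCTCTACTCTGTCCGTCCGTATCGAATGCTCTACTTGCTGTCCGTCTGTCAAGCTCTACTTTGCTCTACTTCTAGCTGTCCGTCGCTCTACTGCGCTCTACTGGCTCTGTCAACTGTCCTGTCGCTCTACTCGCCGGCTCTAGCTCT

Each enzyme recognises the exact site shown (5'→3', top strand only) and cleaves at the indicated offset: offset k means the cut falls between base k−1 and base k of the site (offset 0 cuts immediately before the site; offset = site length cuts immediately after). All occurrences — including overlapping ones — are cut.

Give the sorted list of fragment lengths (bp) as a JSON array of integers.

Site scan:
  BxoVI (GCTCTACT, off=0): starts [28, 55, 80, 90, 112, 122, 151, 170] → cuts [28, 55, 80, 90, 112, 122, 151, 170]
  GruV (CTGTC, off=5): starts [21, 36, 65, 73, 103, 134, 141, 146] → cuts [26, 41, 70, 78, 108, 139, 146, 151]

All cut coordinates (distinct, sorted): [26, 28, 41, 55, 70, 78, 80, 90, 108, 112, 122, 139, 146, 151, 170]

Fragments:
  26→28: 2 bp
  28→41: 13 bp
  41→55: 14 bp
  55→70: 15 bp
  70→78: 8 bp
  78→80: 2 bp
  80→90: 10 bp
  90→108: 18 bp
  108→112: 4 bp
  112→122: 10 bp
  122→139: 17 bp
  139→146: 7 bp
  146→151: 5 bp
  151→170: 19 bp
  170→26 (wrap): 175-170+26 = 31 bp

[2,2,4,5,7,8,10,10,13,14,15,17,18,19,31]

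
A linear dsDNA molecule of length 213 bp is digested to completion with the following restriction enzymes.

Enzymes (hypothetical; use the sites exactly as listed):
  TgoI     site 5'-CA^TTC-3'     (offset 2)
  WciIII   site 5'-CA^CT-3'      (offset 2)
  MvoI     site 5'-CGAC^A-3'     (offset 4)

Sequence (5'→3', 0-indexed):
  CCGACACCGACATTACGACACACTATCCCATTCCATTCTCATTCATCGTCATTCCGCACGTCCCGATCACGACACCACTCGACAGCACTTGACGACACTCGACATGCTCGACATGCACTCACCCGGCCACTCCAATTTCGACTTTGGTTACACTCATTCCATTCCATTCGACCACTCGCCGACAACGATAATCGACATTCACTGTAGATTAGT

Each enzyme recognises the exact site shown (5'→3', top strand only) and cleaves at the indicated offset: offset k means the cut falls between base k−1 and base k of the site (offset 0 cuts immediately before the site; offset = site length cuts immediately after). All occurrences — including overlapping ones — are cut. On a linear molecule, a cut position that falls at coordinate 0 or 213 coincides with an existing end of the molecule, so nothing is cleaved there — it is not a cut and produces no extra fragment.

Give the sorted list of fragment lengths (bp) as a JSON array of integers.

[1,1,3,4,4,4,4,5,5,5,5,5,6,6,6,6,8,8,8,9,9,9,10,12,12,13,22,23]

Scan for sites:
  TgoI (CATTC, off=2): starts [28, 33, 39, 49, 154, 159, 164, 195] → cuts [30, 35, 41, 51, 156, 161, 166, 197]
  WciIII (CACT, off=2): starts [20, 75, 85, 95, 115, 127, 150, 172, 199] → cuts [22, 77, 87, 97, 117, 129, 152, 174, 201]
  MvoI (CGACA, off=4): starts [1, 7, 15, 69, 79, 92, 99, 108, 179, 192] → cuts [5, 11, 19, 73, 83, 96, 103, 112, 183, 196]

Pooled cuts: [5, 11, 19, 22, 30, 35, 41, 51, 73, 77, 83, 87, 96, 97, 103, 112, 117, 129, 152, 156, 161, 166, 174, 183, 196, 197, 201]

Fragments:
  [0,5): 5 bp
  [5,11): 6 bp
  [11,19): 8 bp
  [19,22): 3 bp
  [22,30): 8 bp
  [30,35): 5 bp
  [35,41): 6 bp
  [41,51): 10 bp
  [51,73): 22 bp
  [73,77): 4 bp
  [77,83): 6 bp
  [83,87): 4 bp
  [87,96): 9 bp
  [96,97): 1 bp
  [97,103): 6 bp
  [103,112): 9 bp
  [112,117): 5 bp
  [117,129): 12 bp
  [129,152): 23 bp
  [152,156): 4 bp
  [156,161): 5 bp
  [161,166): 5 bp
  [166,174): 8 bp
  [174,183): 9 bp
  [183,196): 13 bp
  [196,197): 1 bp
  [197,201): 4 bp
  [201,213): 12 bp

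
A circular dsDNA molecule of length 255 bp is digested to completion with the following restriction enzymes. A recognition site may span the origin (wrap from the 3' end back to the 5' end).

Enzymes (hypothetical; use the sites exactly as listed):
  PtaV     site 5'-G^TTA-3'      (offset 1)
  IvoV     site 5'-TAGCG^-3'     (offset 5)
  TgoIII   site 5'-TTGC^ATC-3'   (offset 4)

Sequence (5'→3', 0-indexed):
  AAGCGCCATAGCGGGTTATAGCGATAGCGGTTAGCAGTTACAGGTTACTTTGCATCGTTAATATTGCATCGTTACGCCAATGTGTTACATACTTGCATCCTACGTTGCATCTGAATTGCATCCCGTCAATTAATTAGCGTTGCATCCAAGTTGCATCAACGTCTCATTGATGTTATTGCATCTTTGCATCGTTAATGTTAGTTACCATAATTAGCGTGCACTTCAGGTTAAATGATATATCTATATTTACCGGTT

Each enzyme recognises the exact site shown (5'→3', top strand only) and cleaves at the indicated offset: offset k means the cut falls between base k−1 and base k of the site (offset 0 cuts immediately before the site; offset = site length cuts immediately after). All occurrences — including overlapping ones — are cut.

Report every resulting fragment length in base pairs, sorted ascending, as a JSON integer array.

[1,2,4,4,4,4,4,6,6,7,7,7,8,8,9,10,11,11,11,12,12,13,15,15,18,20,26]

Per-enzyme occurrences:
  PtaV GTTA/1: at [14, 29, 36, 43, 56, 70, 83, 171, 190, 196, 200, 226, 252] ⇒ [15, 30, 37, 44, 57, 71, 84, 172, 191, 197, 201, 227, 253]
  IvoV TAGCG/5: at [8, 18, 24, 134, 211] ⇒ [13, 23, 29, 139, 216]
  TgoIII TTGCATC/4: at [49, 63, 92, 104, 115, 139, 150, 175, 183] ⇒ [53, 67, 96, 108, 119, 143, 154, 179, 187]

Pooled cuts: [13, 15, 23, 29, 30, 37, 44, 53, 57, 67, 71, 84, 96, 108, 119, 139, 143, 154, 172, 179, 187, 191, 197, 201, 216, 227, 253]

Fragment lengths:
  13→15: 2 bp
  15→23: 8 bp
  23→29: 6 bp
  29→30: 1 bp
  30→37: 7 bp
  37→44: 7 bp
  44→53: 9 bp
  53→57: 4 bp
  57→67: 10 bp
  67→71: 4 bp
  71→84: 13 bp
  84→96: 12 bp
  96→108: 12 bp
  108→119: 11 bp
  119→139: 20 bp
  139→143: 4 bp
  143→154: 11 bp
  154→172: 18 bp
  172→179: 7 bp
  179→187: 8 bp
  187→191: 4 bp
  191→197: 6 bp
  197→201: 4 bp
  201→216: 15 bp
  216→227: 11 bp
  227→253: 26 bp
  253→13 (wrap): 255-253+13 = 15 bp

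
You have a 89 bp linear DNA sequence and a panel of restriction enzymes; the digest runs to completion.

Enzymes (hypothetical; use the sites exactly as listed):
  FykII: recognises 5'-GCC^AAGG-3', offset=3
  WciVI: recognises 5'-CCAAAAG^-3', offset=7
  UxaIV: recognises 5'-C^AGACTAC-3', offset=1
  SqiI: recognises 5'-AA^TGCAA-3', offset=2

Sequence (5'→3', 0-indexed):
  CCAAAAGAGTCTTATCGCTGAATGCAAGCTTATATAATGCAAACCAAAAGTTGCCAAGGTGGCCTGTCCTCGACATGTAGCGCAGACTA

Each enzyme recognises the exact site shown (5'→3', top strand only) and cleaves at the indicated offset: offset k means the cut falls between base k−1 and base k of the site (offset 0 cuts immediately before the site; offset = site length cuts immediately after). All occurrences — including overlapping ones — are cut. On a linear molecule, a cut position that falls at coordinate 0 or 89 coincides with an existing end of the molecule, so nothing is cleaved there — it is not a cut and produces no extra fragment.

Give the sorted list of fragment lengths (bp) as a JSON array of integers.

[5,7,13,15,15,34]

Scan for sites:
  FykII GCCAAGG/3: at [52] ⇒ [55]
  WciVI CCAAAAG/7: at [0, 43] ⇒ [7, 50]
  UxaIV (CAGACTAC, off=1): no sites
  SqiI AATGCAA/2: at [20, 35] ⇒ [22, 37]

Pooled cuts: [7, 22, 37, 50, 55]

Fragment lengths:
  [0,7): 7 bp
  [7,22): 15 bp
  [22,37): 15 bp
  [37,50): 13 bp
  [50,55): 5 bp
  [55,89): 34 bp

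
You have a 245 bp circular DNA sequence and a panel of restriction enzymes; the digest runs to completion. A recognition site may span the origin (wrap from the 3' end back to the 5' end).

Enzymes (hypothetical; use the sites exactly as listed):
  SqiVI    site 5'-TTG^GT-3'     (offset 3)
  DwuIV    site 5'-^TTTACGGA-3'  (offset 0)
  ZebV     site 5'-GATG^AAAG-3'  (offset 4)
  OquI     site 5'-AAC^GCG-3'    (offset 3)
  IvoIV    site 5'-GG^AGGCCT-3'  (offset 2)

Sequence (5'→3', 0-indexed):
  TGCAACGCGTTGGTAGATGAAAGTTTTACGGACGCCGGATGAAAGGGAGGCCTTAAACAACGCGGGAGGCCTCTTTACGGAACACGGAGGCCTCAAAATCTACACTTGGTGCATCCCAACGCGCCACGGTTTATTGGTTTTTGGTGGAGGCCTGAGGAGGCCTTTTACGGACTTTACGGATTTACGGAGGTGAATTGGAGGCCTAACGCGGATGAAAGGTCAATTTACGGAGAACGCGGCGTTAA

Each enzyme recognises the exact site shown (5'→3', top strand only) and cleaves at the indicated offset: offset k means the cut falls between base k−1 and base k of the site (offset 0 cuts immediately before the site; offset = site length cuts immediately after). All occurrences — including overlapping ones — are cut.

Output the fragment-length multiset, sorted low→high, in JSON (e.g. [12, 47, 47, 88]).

Scan for sites:
  SqiVI TTGGT/3: at [9, 105, 133, 140] ⇒ [12, 108, 136, 143]
  DwuIV TTTACGGA/0: at [24, 73, 163, 172, 180, 223] ⇒ [24, 73, 163, 172, 180, 223]
  ZebV GATGAAAG/4: at [15, 37, 210] ⇒ [19, 41, 214]
  OquI AACGCG/3: at [3, 58, 117, 204, 232] ⇒ [6, 61, 120, 207, 235]
  IvoIV GGAGGCCT/2: at [45, 64, 85, 145, 155, 196] ⇒ [47, 66, 87, 147, 157, 198]

Pooled cuts: [6, 12, 19, 24, 41, 47, 61, 66, 73, 87, 108, 120, 136, 143, 147, 157, 163, 172, 180, 198, 207, 214, 223, 235]

Fragment lengths:
  6→12: 6 bp
  12→19: 7 bp
  19→24: 5 bp
  24→41: 17 bp
  41→47: 6 bp
  47→61: 14 bp
  61→66: 5 bp
  66→73: 7 bp
  73→87: 14 bp
  87→108: 21 bp
  108→120: 12 bp
  120→136: 16 bp
  136→143: 7 bp
  143→147: 4 bp
  147→157: 10 bp
  157→163: 6 bp
  163→172: 9 bp
  172→180: 8 bp
  180→198: 18 bp
  198→207: 9 bp
  207→214: 7 bp
  214→223: 9 bp
  223→235: 12 bp
  235→6 (wrap): 245-235+6 = 16 bp

[4,5,5,6,6,6,7,7,7,7,8,9,9,9,10,12,12,14,14,16,16,17,18,21]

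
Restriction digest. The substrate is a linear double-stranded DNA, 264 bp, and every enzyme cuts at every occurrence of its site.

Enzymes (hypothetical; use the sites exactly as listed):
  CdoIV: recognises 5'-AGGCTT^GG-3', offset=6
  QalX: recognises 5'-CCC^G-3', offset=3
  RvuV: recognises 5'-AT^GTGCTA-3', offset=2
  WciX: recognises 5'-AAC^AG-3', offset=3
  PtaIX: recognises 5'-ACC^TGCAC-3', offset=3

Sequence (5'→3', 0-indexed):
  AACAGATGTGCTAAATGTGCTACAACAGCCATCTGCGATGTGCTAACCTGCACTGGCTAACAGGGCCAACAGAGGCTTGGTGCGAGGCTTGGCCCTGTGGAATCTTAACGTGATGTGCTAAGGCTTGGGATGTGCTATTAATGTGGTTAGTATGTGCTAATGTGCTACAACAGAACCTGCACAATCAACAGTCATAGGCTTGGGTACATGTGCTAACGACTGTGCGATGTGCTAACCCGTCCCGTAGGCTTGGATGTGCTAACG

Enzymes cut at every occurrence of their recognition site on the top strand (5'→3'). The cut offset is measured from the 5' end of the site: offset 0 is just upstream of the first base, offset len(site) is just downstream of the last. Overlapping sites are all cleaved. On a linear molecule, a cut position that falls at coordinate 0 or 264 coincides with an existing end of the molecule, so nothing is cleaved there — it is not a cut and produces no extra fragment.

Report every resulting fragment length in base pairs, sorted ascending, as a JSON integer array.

[3,4,4,5,5,6,8,8,8,8,9,9,9,9,10,10,10,12,12,12,12,13,13,19,22,24]

Scan for sites:
  CdoIV AGGCTTGG/6: at [72, 84, 120, 195, 245] ⇒ [78, 90, 126, 201, 251]
  QalX CCCG/3: at [235, 240] ⇒ [238, 243]
  RvuV ATGTGCTA/2: at [5, 14, 37, 112, 129, 151, 159, 207, 226, 253] ⇒ [7, 16, 39, 114, 131, 153, 161, 209, 228, 255]
  WciX AACAG/3: at [0, 23, 58, 67, 168, 186] ⇒ [3, 26, 61, 70, 171, 189]
  PtaIX ACCTGCAC/3: at [45, 174] ⇒ [48, 177]

All cut coordinates (distinct, sorted): [3, 7, 16, 26, 39, 48, 61, 70, 78, 90, 114, 126, 131, 153, 161, 171, 177, 189, 201, 209, 228, 238, 243, 251, 255]

Fragments:
  [0,3): 3 bp
  [3,7): 4 bp
  [7,16): 9 bp
  [16,26): 10 bp
  [26,39): 13 bp
  [39,48): 9 bp
  [48,61): 13 bp
  [61,70): 9 bp
  [70,78): 8 bp
  [78,90): 12 bp
  [90,114): 24 bp
  [114,126): 12 bp
  [126,131): 5 bp
  [131,153): 22 bp
  [153,161): 8 bp
  [161,171): 10 bp
  [171,177): 6 bp
  [177,189): 12 bp
  [189,201): 12 bp
  [201,209): 8 bp
  [209,228): 19 bp
  [228,238): 10 bp
  [238,243): 5 bp
  [243,251): 8 bp
  [251,255): 4 bp
  [255,264): 9 bp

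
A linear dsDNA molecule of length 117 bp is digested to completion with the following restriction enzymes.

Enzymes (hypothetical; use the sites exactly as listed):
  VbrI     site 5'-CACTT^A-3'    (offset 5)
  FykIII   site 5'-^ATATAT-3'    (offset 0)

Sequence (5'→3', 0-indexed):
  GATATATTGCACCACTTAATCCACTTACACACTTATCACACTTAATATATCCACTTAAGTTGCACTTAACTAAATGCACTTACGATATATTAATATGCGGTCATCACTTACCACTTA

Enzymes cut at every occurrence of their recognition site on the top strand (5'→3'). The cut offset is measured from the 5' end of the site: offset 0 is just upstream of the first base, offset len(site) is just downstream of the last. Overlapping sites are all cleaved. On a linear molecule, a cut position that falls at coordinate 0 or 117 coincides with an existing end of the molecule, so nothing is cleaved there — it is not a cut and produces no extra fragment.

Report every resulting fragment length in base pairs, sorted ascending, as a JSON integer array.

[1,1,1,3,7,8,9,9,11,12,14,16,25]

Scan for sites:
  VbrI (CACTTA, off=5): starts [12, 21, 29, 38, 51, 62, 76, 104, 111] → cuts [17, 26, 34, 43, 56, 67, 81, 109, 116]
  FykIII (ATATAT, off=0): starts [1, 44, 84] → cuts [1, 44, 84]

All cut coordinates (distinct, sorted): [1, 17, 26, 34, 43, 44, 56, 67, 81, 84, 109, 116]

Fragments:
  [0,1): 1 bp
  [1,17): 16 bp
  [17,26): 9 bp
  [26,34): 8 bp
  [34,43): 9 bp
  [43,44): 1 bp
  [44,56): 12 bp
  [56,67): 11 bp
  [67,81): 14 bp
  [81,84): 3 bp
  [84,109): 25 bp
  [109,116): 7 bp
  [116,117): 1 bp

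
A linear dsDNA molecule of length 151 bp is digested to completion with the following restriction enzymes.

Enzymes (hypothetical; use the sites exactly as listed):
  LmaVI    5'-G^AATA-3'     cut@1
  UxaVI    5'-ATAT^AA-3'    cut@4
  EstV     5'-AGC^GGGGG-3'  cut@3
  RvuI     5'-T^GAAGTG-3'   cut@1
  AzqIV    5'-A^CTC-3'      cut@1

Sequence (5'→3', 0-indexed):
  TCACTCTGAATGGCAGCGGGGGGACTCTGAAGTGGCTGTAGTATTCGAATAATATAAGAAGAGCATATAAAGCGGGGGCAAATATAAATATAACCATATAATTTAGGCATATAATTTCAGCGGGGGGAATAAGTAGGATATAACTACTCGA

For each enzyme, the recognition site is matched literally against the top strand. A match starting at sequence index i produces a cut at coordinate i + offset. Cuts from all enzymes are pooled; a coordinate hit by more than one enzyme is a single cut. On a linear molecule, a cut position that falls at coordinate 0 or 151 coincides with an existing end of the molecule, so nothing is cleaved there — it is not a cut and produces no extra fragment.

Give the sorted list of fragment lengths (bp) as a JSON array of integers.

Per-enzyme occurrences:
  LmaVI GAATA/1: at [46, 126] ⇒ [47, 127]
  UxaVI ATATAA/4: at [51, 64, 81, 87, 95, 108, 137] ⇒ [55, 68, 85, 91, 99, 112, 141]
  EstV AGCGGGGG/3: at [14, 70, 118] ⇒ [17, 73, 121]
  RvuI TGAAGTG/1: at [27] ⇒ [28]
  AzqIV ACTC/1: at [2, 23, 145] ⇒ [3, 24, 146]

All cut coordinates (distinct, sorted): [3, 17, 24, 28, 47, 55, 68, 73, 85, 91, 99, 112, 121, 127, 141, 146]

Fragments:
  [0,3): 3 bp
  [3,17): 14 bp
  [17,24): 7 bp
  [24,28): 4 bp
  [28,47): 19 bp
  [47,55): 8 bp
  [55,68): 13 bp
  [68,73): 5 bp
  [73,85): 12 bp
  [85,91): 6 bp
  [91,99): 8 bp
  [99,112): 13 bp
  [112,121): 9 bp
  [121,127): 6 bp
  [127,141): 14 bp
  [141,146): 5 bp
  [146,151): 5 bp

[3,4,5,5,5,6,6,7,8,8,9,12,13,13,14,14,19]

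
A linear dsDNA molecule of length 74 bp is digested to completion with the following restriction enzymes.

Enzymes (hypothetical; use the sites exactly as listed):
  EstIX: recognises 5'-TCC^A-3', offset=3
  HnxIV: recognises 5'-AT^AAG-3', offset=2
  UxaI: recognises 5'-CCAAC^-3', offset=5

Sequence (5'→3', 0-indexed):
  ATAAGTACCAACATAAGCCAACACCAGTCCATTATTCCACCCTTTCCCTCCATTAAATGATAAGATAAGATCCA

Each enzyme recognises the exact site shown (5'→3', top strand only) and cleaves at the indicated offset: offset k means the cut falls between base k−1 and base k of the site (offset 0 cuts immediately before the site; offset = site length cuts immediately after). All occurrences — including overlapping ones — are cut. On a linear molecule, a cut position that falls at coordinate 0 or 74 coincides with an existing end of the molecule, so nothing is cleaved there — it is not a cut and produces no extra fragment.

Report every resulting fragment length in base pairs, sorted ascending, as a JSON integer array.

[1,2,2,5,7,8,8,8,10,10,13]

Per-enzyme occurrences:
  EstIX TCCA/3: at [27, 35, 48, 70] ⇒ [30, 38, 51, 73]
  HnxIV ATAAG/2: at [0, 12, 59, 64] ⇒ [2, 14, 61, 66]
  UxaI CCAAC/5: at [7, 17] ⇒ [12, 22]

Pooled cuts: [2, 12, 14, 22, 30, 38, 51, 61, 66, 73]

Fragments:
  [0,2): 2 bp
  [2,12): 10 bp
  [12,14): 2 bp
  [14,22): 8 bp
  [22,30): 8 bp
  [30,38): 8 bp
  [38,51): 13 bp
  [51,61): 10 bp
  [61,66): 5 bp
  [66,73): 7 bp
  [73,74): 1 bp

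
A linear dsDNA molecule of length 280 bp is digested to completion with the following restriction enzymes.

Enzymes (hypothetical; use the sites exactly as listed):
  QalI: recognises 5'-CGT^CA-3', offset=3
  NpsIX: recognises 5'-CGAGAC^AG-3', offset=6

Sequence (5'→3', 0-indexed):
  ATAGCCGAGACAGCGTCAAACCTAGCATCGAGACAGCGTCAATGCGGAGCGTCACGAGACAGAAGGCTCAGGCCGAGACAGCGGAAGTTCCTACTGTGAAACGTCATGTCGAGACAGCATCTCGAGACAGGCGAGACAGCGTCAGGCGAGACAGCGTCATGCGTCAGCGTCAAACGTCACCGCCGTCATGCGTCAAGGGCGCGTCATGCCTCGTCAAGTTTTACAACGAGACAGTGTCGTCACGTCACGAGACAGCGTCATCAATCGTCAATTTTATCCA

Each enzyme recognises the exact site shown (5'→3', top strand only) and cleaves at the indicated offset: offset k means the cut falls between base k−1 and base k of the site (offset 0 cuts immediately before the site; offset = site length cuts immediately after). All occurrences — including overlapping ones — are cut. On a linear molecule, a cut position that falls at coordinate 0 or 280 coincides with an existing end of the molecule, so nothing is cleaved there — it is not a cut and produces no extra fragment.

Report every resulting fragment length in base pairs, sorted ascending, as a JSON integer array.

[5,5,5,5,5,5,6,7,7,7,8,8,8,9,9,10,10,10,11,11,11,12,13,13,18,18,19,25]

Per-enzyme occurrences:
  QalI CGTCA/3: at [13, 36, 49, 101, 139, 154, 161, 167, 174, 183, 190, 201, 211, 237, 242, 255, 265] ⇒ [16, 39, 52, 104, 142, 157, 164, 170, 177, 186, 193, 204, 214, 240, 245, 258, 268]
  NpsIX CGAGACAG/6: at [5, 28, 54, 73, 109, 122, 131, 146, 226, 247] ⇒ [11, 34, 60, 79, 115, 128, 137, 152, 232, 253]

Pooled cuts: [11, 16, 34, 39, 52, 60, 79, 104, 115, 128, 137, 142, 152, 157, 164, 170, 177, 186, 193, 204, 214, 232, 240, 245, 253, 258, 268]

Fragment lengths:
  [0,11): 11 bp
  [11,16): 5 bp
  [16,34): 18 bp
  [34,39): 5 bp
  [39,52): 13 bp
  [52,60): 8 bp
  [60,79): 19 bp
  [79,104): 25 bp
  [104,115): 11 bp
  [115,128): 13 bp
  [128,137): 9 bp
  [137,142): 5 bp
  [142,152): 10 bp
  [152,157): 5 bp
  [157,164): 7 bp
  [164,170): 6 bp
  [170,177): 7 bp
  [177,186): 9 bp
  [186,193): 7 bp
  [193,204): 11 bp
  [204,214): 10 bp
  [214,232): 18 bp
  [232,240): 8 bp
  [240,245): 5 bp
  [245,253): 8 bp
  [253,258): 5 bp
  [258,268): 10 bp
  [268,280): 12 bp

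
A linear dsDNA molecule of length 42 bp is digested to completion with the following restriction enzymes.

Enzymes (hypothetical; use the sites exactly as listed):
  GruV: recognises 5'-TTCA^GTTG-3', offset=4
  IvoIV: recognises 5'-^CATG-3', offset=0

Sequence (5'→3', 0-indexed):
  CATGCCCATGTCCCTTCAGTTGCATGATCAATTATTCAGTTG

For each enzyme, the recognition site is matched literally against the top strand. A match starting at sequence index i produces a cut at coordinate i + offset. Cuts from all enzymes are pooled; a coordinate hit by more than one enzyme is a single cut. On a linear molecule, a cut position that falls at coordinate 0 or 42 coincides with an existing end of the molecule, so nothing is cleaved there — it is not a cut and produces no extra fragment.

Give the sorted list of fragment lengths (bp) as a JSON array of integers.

[4,4,6,12,16]

Per-enzyme occurrences:
  GruV (TTCAGTTG, off=4): starts [14, 34] → cuts [18, 38]
  IvoIV (CATG, off=0): starts [0, 6, 22] → cuts [6, 22] (position 0 is a terminus of the linear molecule — no cut)

All cut coordinates (distinct, sorted): [6, 18, 22, 38]

Fragment lengths:
  [0,6): 6 bp
  [6,18): 12 bp
  [18,22): 4 bp
  [22,38): 16 bp
  [38,42): 4 bp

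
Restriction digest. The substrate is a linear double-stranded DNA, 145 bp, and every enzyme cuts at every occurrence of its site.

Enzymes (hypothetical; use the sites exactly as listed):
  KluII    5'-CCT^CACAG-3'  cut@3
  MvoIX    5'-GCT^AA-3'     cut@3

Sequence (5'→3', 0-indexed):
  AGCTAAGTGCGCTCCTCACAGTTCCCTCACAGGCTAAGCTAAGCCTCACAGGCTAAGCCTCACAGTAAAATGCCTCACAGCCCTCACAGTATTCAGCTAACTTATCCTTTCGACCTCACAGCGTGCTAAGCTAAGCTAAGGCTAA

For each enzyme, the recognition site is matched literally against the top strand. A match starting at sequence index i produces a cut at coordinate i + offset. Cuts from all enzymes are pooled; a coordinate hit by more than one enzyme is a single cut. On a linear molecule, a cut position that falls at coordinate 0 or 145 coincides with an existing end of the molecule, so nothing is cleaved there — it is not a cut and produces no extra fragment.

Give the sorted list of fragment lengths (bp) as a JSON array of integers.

[2,4,5,5,5,6,6,6,8,8,9,11,11,12,14,15,18]

Site scan:
  KluII (CCTCACAG, off=3): starts [13, 24, 43, 57, 72, 81, 113] → cuts [16, 27, 46, 60, 75, 84, 116]
  MvoIX (GCTAA, off=3): starts [1, 32, 37, 51, 95, 124, 129, 134, 140] → cuts [4, 35, 40, 54, 98, 127, 132, 137, 143]

Pooled cuts: [4, 16, 27, 35, 40, 46, 54, 60, 75, 84, 98, 116, 127, 132, 137, 143]

Fragment lengths:
  [0,4): 4 bp
  [4,16): 12 bp
  [16,27): 11 bp
  [27,35): 8 bp
  [35,40): 5 bp
  [40,46): 6 bp
  [46,54): 8 bp
  [54,60): 6 bp
  [60,75): 15 bp
  [75,84): 9 bp
  [84,98): 14 bp
  [98,116): 18 bp
  [116,127): 11 bp
  [127,132): 5 bp
  [132,137): 5 bp
  [137,143): 6 bp
  [143,145): 2 bp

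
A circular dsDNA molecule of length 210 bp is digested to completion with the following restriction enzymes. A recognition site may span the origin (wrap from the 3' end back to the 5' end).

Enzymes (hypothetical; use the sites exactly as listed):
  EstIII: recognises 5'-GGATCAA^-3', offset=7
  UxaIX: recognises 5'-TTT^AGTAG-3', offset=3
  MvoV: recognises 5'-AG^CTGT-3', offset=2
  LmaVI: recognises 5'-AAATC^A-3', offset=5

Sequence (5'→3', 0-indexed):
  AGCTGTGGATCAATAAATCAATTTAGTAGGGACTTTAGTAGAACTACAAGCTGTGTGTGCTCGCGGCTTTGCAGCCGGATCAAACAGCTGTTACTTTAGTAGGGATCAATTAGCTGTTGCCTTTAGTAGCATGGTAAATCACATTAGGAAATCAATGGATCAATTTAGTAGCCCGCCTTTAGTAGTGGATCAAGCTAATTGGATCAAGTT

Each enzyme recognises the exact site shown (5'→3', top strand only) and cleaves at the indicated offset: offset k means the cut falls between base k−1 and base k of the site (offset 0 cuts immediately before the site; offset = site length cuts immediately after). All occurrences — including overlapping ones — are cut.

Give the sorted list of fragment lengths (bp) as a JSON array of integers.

[3,4,4,5,5,6,10,10,11,11,12,12,13,13,14,14,14,16,33]

Per-enzyme occurrences:
  EstIII GGATCAA/7: at [6, 76, 102, 156, 186, 200] ⇒ [13, 83, 109, 163, 193, 207]
  UxaIX TTTAGTAG/3: at [21, 33, 94, 121, 163, 177] ⇒ [24, 36, 97, 124, 166, 180]
  MvoV AGCTGT/2: at [0, 48, 85, 111] ⇒ [2, 50, 87, 113]
  LmaVI AAATCA/5: at [14, 135, 148] ⇒ [19, 140, 153]

All cut coordinates (distinct, sorted): [2, 13, 19, 24, 36, 50, 83, 87, 97, 109, 113, 124, 140, 153, 163, 166, 180, 193, 207]

Fragments:
  2→13: 11 bp
  13→19: 6 bp
  19→24: 5 bp
  24→36: 12 bp
  36→50: 14 bp
  50→83: 33 bp
  83→87: 4 bp
  87→97: 10 bp
  97→109: 12 bp
  109→113: 4 bp
  113→124: 11 bp
  124→140: 16 bp
  140→153: 13 bp
  153→163: 10 bp
  163→166: 3 bp
  166→180: 14 bp
  180→193: 13 bp
  193→207: 14 bp
  207→2 (wrap): 210-207+2 = 5 bp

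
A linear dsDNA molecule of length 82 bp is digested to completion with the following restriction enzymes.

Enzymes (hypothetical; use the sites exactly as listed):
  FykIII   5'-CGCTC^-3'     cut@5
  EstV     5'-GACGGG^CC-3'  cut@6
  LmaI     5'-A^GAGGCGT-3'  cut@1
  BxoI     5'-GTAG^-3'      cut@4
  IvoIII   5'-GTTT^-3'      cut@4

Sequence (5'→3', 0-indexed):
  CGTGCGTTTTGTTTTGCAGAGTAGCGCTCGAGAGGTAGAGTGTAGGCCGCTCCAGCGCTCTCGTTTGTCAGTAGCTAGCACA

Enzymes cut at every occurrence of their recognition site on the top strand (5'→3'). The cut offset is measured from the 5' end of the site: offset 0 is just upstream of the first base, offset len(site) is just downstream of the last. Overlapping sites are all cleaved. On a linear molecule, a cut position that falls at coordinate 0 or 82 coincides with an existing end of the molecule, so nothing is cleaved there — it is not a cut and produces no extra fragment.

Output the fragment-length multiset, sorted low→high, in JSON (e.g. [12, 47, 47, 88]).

Per-enzyme occurrences:
  FykIII (CGCTC, off=5): starts [24, 47, 55] → cuts [29, 52, 60]
  EstV (GACGGGCC, off=6): no sites
  LmaI (AGAGGCGT, off=1): no sites
  BxoI (GTAG, off=4): starts [20, 34, 41, 70] → cuts [24, 38, 45, 74]
  IvoIII (GTTT, off=4): starts [5, 10, 62] → cuts [9, 14, 66]

Pooled cuts: [9, 14, 24, 29, 38, 45, 52, 60, 66, 74]

Fragments:
  [0,9): 9 bp
  [9,14): 5 bp
  [14,24): 10 bp
  [24,29): 5 bp
  [29,38): 9 bp
  [38,45): 7 bp
  [45,52): 7 bp
  [52,60): 8 bp
  [60,66): 6 bp
  [66,74): 8 bp
  [74,82): 8 bp

[5,5,6,7,7,8,8,8,9,9,10]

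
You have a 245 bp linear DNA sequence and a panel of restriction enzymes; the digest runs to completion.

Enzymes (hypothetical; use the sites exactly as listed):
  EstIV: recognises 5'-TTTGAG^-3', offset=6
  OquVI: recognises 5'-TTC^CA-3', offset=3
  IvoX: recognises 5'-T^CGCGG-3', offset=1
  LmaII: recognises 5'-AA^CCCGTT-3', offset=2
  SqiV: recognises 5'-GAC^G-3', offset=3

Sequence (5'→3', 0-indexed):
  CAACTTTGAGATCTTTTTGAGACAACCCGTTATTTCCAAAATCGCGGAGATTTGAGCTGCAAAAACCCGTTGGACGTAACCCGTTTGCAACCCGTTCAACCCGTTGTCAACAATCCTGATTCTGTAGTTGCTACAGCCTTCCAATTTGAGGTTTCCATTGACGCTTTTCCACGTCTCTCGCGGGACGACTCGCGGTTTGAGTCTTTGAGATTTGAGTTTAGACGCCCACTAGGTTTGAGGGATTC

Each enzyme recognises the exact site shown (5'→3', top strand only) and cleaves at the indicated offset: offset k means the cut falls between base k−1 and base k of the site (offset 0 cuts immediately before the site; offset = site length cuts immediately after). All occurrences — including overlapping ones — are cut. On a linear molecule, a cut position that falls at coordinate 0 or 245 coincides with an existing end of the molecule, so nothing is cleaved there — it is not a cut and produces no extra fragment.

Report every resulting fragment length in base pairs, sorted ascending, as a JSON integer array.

[4,4,4,5,6,6,7,7,7,7,8,8,9,9,9,9,10,10,11,11,11,11,14,16,42]

Per-enzyme occurrences:
  EstIV TTTGAG/6: at [4, 15, 50, 144, 195, 203, 210, 233] ⇒ [10, 21, 56, 150, 201, 209, 216, 239]
  OquVI TTCCA/3: at [33, 138, 152, 166] ⇒ [36, 141, 155, 169]
  IvoX TCGCGG/1: at [41, 177, 189] ⇒ [42, 178, 190]
  LmaII AACCCGTT/2: at [23, 63, 77, 88, 97] ⇒ [25, 65, 79, 90, 99]
  SqiV GACG/3: at [72, 159, 183, 220] ⇒ [75, 162, 186, 223]

Pooled cuts: [10, 21, 25, 36, 42, 56, 65, 75, 79, 90, 99, 141, 150, 155, 162, 169, 178, 186, 190, 201, 209, 216, 223, 239]

Fragment lengths:
  [0,10): 10 bp
  [10,21): 11 bp
  [21,25): 4 bp
  [25,36): 11 bp
  [36,42): 6 bp
  [42,56): 14 bp
  [56,65): 9 bp
  [65,75): 10 bp
  [75,79): 4 bp
  [79,90): 11 bp
  [90,99): 9 bp
  [99,141): 42 bp
  [141,150): 9 bp
  [150,155): 5 bp
  [155,162): 7 bp
  [162,169): 7 bp
  [169,178): 9 bp
  [178,186): 8 bp
  [186,190): 4 bp
  [190,201): 11 bp
  [201,209): 8 bp
  [209,216): 7 bp
  [216,223): 7 bp
  [223,239): 16 bp
  [239,245): 6 bp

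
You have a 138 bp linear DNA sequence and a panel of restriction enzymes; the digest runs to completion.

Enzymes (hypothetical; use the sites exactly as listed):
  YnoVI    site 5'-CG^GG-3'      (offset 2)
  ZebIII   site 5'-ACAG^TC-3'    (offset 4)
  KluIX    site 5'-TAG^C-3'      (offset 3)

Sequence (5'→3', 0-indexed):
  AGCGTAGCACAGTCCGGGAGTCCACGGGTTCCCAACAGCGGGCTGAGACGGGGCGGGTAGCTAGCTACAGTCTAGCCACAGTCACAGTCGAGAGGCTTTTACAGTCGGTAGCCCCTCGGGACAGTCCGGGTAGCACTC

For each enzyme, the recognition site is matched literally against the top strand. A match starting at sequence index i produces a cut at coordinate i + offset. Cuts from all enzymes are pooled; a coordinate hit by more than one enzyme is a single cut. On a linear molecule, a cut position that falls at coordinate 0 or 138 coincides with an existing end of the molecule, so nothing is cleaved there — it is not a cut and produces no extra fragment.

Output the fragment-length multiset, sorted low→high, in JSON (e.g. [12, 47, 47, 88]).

[4,4,4,5,5,5,5,5,5,6,6,6,6,7,7,7,10,10,14,17]

Site scan:
  YnoVI CGGG/2: at [14, 24, 38, 48, 53, 116, 126] ⇒ [16, 26, 40, 50, 55, 118, 128]
  ZebIII ACAGTC/4: at [8, 66, 77, 83, 100, 120] ⇒ [12, 70, 81, 87, 104, 124]
  KluIX TAGC/3: at [4, 57, 61, 72, 108, 130] ⇒ [7, 60, 64, 75, 111, 133]

All cut coordinates (distinct, sorted): [7, 12, 16, 26, 40, 50, 55, 60, 64, 70, 75, 81, 87, 104, 111, 118, 124, 128, 133]

Fragments:
  [0,7): 7 bp
  [7,12): 5 bp
  [12,16): 4 bp
  [16,26): 10 bp
  [26,40): 14 bp
  [40,50): 10 bp
  [50,55): 5 bp
  [55,60): 5 bp
  [60,64): 4 bp
  [64,70): 6 bp
  [70,75): 5 bp
  [75,81): 6 bp
  [81,87): 6 bp
  [87,104): 17 bp
  [104,111): 7 bp
  [111,118): 7 bp
  [118,124): 6 bp
  [124,128): 4 bp
  [128,133): 5 bp
  [133,138): 5 bp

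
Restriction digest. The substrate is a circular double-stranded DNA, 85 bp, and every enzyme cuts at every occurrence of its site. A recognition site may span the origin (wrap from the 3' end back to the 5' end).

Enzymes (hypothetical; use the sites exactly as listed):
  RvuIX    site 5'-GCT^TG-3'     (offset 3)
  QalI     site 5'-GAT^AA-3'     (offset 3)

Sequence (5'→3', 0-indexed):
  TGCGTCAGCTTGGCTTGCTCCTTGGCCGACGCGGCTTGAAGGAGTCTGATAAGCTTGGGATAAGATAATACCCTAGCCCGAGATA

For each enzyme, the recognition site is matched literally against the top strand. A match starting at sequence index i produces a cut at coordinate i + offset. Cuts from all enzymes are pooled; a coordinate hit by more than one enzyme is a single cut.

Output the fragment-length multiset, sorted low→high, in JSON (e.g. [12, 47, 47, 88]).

[5,5,5,6,14,21,29]

Per-enzyme occurrences:
  RvuIX GCTTG/3: at [7, 12, 33, 52] ⇒ [10, 15, 36, 55]
  QalI GATAA/3: at [47, 58, 63] ⇒ [50, 61, 66]

All cut coordinates (distinct, sorted): [10, 15, 36, 50, 55, 61, 66]

Fragment lengths:
  10→15: 5 bp
  15→36: 21 bp
  36→50: 14 bp
  50→55: 5 bp
  55→61: 6 bp
  61→66: 5 bp
  66→10 (wrap): 85-66+10 = 29 bp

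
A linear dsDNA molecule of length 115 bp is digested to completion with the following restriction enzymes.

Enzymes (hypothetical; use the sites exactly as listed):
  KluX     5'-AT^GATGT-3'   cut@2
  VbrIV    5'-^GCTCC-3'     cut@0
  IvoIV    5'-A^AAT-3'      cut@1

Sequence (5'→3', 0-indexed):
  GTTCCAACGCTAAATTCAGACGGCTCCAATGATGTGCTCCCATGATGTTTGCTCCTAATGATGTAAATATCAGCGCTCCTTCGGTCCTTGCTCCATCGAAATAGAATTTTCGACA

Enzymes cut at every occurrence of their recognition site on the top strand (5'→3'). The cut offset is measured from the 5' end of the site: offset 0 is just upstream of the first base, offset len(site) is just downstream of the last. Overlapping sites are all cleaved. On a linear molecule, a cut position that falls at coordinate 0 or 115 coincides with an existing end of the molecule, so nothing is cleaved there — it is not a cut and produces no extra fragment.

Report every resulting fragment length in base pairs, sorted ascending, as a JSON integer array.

[5,6,7,8,8,9,9,10,10,12,15,16]

Site scan:
  KluX (ATGATGT, off=2): starts [28, 41, 57] → cuts [30, 43, 59]
  VbrIV (GCTCC, off=0): starts [22, 35, 50, 74, 89] → cuts [22, 35, 50, 74, 89]
  IvoIV (AAAT, off=1): starts [11, 64, 98] → cuts [12, 65, 99]

All cut coordinates (distinct, sorted): [12, 22, 30, 35, 43, 50, 59, 65, 74, 89, 99]

Fragments:
  [0,12): 12 bp
  [12,22): 10 bp
  [22,30): 8 bp
  [30,35): 5 bp
  [35,43): 8 bp
  [43,50): 7 bp
  [50,59): 9 bp
  [59,65): 6 bp
  [65,74): 9 bp
  [74,89): 15 bp
  [89,99): 10 bp
  [99,115): 16 bp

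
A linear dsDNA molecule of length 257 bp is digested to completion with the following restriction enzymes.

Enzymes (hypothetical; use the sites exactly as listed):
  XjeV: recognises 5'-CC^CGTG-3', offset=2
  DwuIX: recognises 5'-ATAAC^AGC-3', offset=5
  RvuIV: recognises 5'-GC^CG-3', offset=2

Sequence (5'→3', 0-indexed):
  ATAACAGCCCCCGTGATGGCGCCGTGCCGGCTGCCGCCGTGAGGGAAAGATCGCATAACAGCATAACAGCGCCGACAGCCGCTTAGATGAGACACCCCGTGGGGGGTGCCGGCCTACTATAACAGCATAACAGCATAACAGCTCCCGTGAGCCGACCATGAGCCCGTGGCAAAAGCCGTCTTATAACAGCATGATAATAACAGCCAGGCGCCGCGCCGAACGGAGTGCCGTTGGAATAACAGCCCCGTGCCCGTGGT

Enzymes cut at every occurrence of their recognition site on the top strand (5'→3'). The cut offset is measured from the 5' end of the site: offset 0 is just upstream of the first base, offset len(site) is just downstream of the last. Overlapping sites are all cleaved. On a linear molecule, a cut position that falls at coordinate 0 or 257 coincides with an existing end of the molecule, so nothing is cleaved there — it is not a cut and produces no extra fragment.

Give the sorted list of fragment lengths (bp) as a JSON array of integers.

[3,5,5,5,5,5,6,6,6,6,7,7,7,8,8,8,10,11,11,12,12,12,12,12,14,14,18,22]

Scan for sites:
  XjeV CCCGTG/2: at [9, 95, 143, 162, 243, 249] ⇒ [11, 97, 145, 164, 245, 251]
  DwuIX ATAACAGC/5: at [0, 54, 62, 118, 126, 134, 182, 196, 235] ⇒ [5, 59, 67, 123, 131, 139, 187, 201, 240]
  RvuIV GCCG/2: at [20, 25, 32, 35, 70, 77, 107, 150, 174, 209, 214, 226] ⇒ [22, 27, 34, 37, 72, 79, 109, 152, 176, 211, 216, 228]

All cut coordinates (distinct, sorted): [5, 11, 22, 27, 34, 37, 59, 67, 72, 79, 97, 109, 123, 131, 139, 145, 152, 164, 176, 187, 201, 211, 216, 228, 240, 245, 251]

Fragment lengths:
  [0,5): 5 bp
  [5,11): 6 bp
  [11,22): 11 bp
  [22,27): 5 bp
  [27,34): 7 bp
  [34,37): 3 bp
  [37,59): 22 bp
  [59,67): 8 bp
  [67,72): 5 bp
  [72,79): 7 bp
  [79,97): 18 bp
  [97,109): 12 bp
  [109,123): 14 bp
  [123,131): 8 bp
  [131,139): 8 bp
  [139,145): 6 bp
  [145,152): 7 bp
  [152,164): 12 bp
  [164,176): 12 bp
  [176,187): 11 bp
  [187,201): 14 bp
  [201,211): 10 bp
  [211,216): 5 bp
  [216,228): 12 bp
  [228,240): 12 bp
  [240,245): 5 bp
  [245,251): 6 bp
  [251,257): 6 bp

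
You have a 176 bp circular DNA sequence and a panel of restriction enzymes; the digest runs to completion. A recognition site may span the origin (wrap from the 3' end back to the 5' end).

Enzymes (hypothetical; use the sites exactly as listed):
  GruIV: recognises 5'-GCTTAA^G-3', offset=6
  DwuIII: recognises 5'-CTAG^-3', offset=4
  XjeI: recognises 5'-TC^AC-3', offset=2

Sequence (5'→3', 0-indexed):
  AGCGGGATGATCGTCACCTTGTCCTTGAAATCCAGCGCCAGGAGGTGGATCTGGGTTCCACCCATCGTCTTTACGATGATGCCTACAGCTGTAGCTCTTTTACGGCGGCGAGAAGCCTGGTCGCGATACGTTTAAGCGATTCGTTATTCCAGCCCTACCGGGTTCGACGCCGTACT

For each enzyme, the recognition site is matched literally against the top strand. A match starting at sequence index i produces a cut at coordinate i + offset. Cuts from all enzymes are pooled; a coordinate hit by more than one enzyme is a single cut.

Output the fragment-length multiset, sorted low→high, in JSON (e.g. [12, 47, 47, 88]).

[13,163]

Site scan:
  GruIV (GCTTAAG, off=6): no sites
  DwuIII (CTAG, off=4): starts [174] → cuts [2]
  XjeI (TCAC, off=2): starts [13] → cuts [15]

Pooled cuts: [2, 15]

Fragments:
  2→15: 13 bp
  15→2 (wrap): 176-15+2 = 163 bp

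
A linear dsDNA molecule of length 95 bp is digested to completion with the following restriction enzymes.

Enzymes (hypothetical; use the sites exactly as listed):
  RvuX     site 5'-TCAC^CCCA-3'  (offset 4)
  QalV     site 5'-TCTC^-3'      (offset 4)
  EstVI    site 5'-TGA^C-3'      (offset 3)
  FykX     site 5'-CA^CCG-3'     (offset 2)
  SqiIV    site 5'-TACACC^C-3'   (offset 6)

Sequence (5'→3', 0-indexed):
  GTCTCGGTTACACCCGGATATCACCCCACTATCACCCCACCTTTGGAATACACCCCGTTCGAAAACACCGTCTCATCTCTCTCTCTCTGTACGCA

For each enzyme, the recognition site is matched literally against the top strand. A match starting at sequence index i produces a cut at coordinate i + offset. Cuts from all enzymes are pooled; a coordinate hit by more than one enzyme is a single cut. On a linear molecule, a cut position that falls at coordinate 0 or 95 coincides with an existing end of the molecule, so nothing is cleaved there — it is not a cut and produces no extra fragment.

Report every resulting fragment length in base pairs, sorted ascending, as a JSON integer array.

[2,2,2,2,5,5,7,8,9,10,11,13,19]

Per-enzyme occurrences:
  RvuX TCACCCCA/4: at [20, 31] ⇒ [24, 35]
  QalV TCTC/4: at [1, 70, 75, 77, 79, 81, 83] ⇒ [5, 74, 79, 81, 83, 85, 87]
  EstVI (TGAC, off=3): no sites
  FykX CACCG/2: at [65] ⇒ [67]
  SqiIV TACACCC/6: at [8, 48] ⇒ [14, 54]

All cut coordinates (distinct, sorted): [5, 14, 24, 35, 54, 67, 74, 79, 81, 83, 85, 87]

Fragment lengths:
  [0,5): 5 bp
  [5,14): 9 bp
  [14,24): 10 bp
  [24,35): 11 bp
  [35,54): 19 bp
  [54,67): 13 bp
  [67,74): 7 bp
  [74,79): 5 bp
  [79,81): 2 bp
  [81,83): 2 bp
  [83,85): 2 bp
  [85,87): 2 bp
  [87,95): 8 bp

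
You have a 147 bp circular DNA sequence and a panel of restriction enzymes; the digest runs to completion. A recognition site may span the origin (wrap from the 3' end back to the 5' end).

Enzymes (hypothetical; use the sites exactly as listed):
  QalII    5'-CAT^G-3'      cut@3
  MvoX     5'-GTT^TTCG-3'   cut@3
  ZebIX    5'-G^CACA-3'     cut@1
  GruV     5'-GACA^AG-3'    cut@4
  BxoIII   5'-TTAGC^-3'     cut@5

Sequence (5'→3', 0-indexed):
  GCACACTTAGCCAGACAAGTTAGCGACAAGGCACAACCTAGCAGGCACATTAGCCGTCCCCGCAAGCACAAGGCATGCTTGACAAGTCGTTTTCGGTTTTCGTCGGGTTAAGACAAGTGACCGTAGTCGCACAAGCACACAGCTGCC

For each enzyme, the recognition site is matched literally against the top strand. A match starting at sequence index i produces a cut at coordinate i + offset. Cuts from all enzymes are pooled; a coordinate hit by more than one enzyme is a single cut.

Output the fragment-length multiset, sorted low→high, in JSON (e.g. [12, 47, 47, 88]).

[3,4,6,6,7,7,7,8,9,10,10,12,13,14,14,17]

Per-enzyme occurrences:
  QalII CATG/3: at [73] ⇒ [76]
  MvoX GTTTTCG/3: at [88, 95] ⇒ [91, 98]
  ZebIX GCACA/1: at [0, 30, 44, 65, 128, 134] ⇒ [1, 31, 45, 66, 129, 135]
  GruV GACAAG/4: at [13, 24, 80, 111] ⇒ [17, 28, 84, 115]
  BxoIII TTAGC/5: at [6, 19, 49] ⇒ [11, 24, 54]

Pooled cuts: [1, 11, 17, 24, 28, 31, 45, 54, 66, 76, 84, 91, 98, 115, 129, 135]

Fragments:
  1→11: 10 bp
  11→17: 6 bp
  17→24: 7 bp
  24→28: 4 bp
  28→31: 3 bp
  31→45: 14 bp
  45→54: 9 bp
  54→66: 12 bp
  66→76: 10 bp
  76→84: 8 bp
  84→91: 7 bp
  91→98: 7 bp
  98→115: 17 bp
  115→129: 14 bp
  129→135: 6 bp
  135→1 (wrap): 147-135+1 = 13 bp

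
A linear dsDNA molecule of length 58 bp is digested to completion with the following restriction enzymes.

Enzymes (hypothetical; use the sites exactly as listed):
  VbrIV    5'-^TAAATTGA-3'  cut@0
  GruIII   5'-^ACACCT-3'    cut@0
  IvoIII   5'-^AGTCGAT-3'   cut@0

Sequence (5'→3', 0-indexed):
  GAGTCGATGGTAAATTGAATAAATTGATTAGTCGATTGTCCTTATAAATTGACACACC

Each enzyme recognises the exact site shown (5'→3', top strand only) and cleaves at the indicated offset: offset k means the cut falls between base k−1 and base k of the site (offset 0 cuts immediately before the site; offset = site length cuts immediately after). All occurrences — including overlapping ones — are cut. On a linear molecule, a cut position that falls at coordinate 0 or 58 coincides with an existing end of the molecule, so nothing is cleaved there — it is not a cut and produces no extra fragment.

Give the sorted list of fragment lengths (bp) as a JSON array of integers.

Scan for sites:
  VbrIV TAAATTGA/0: at [10, 19, 44] ⇒ [10, 19, 44]
  GruIII (ACACCT, off=0): no sites
  IvoIII AGTCGAT/0: at [1, 29] ⇒ [1, 29]

All cut coordinates (distinct, sorted): [1, 10, 19, 29, 44]

Fragments:
  [0,1): 1 bp
  [1,10): 9 bp
  [10,19): 9 bp
  [19,29): 10 bp
  [29,44): 15 bp
  [44,58): 14 bp

[1,9,9,10,14,15]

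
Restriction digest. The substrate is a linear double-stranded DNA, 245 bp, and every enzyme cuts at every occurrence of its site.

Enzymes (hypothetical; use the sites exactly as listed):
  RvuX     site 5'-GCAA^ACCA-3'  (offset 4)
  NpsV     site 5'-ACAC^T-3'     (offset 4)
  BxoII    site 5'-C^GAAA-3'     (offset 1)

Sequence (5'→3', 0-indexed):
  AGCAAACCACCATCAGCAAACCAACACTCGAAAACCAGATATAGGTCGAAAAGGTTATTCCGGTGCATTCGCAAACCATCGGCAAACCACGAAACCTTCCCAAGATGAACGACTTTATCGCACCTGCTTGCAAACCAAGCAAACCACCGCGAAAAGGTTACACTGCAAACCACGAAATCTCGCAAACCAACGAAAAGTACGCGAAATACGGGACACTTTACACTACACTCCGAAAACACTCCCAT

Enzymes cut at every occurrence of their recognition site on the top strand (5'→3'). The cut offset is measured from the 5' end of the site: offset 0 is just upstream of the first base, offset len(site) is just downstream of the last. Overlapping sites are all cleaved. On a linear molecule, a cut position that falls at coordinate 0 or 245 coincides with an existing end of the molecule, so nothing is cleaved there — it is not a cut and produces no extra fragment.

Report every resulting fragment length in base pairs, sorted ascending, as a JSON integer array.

Site scan:
  RvuX (GCAAACCA, off=4): starts [1, 15, 70, 81, 129, 138, 164, 181] → cuts [5, 19, 74, 85, 133, 142, 168, 185]
  NpsV (ACACT, off=4): starts [23, 159, 212, 219, 224, 235] → cuts [27, 163, 216, 223, 228, 239]
  BxoII (CGAAA, off=1): starts [28, 46, 89, 149, 172, 190, 201, 230] → cuts [29, 47, 90, 150, 173, 191, 202, 231]

All cut coordinates (distinct, sorted): [5, 19, 27, 29, 47, 74, 85, 90, 133, 142, 150, 163, 168, 173, 185, 191, 202, 216, 223, 228, 231, 239]

Fragment lengths:
  [0,5): 5 bp
  [5,19): 14 bp
  [19,27): 8 bp
  [27,29): 2 bp
  [29,47): 18 bp
  [47,74): 27 bp
  [74,85): 11 bp
  [85,90): 5 bp
  [90,133): 43 bp
  [133,142): 9 bp
  [142,150): 8 bp
  [150,163): 13 bp
  [163,168): 5 bp
  [168,173): 5 bp
  [173,185): 12 bp
  [185,191): 6 bp
  [191,202): 11 bp
  [202,216): 14 bp
  [216,223): 7 bp
  [223,228): 5 bp
  [228,231): 3 bp
  [231,239): 8 bp
  [239,245): 6 bp

[2,3,5,5,5,5,5,6,6,7,8,8,8,9,11,11,12,13,14,14,18,27,43]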